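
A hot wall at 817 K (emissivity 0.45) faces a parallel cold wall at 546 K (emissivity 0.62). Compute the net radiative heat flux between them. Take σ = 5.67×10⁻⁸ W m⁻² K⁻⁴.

For two large parallel gray plates, q = σ(T₁⁴ − T₂⁴) / (1/ε₁ + 1/ε₂ − 1).
1/ε₁ + 1/ε₂ − 1 = 1/0.45 + 1/0.62 − 1 = 2.835.
T₁⁴ − T₂⁴ = 4.46×10^11 − 8.89×10^10 = 3.57×10^11 K⁴.
q = 5.67×10⁻⁸ × 3.57×10^11 / 2.835 = 7130 W/m².

q ≈ 7130 W/m²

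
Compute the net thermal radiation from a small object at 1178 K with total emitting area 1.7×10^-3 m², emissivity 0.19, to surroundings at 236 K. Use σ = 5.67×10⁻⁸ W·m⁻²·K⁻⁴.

Q ≈ 35.2 W

Q = εσA(T⁴ − T_s⁴). T⁴ − T_s⁴ = (1178)⁴ − (236)⁴ = 1.93×10^12 − 3.10×10^9 = 1.92×10^12 K⁴.
Q = 0.19 × 5.67×10⁻⁸ × 1.70×10^-3 × 1.92×10^12 = 35.2 W.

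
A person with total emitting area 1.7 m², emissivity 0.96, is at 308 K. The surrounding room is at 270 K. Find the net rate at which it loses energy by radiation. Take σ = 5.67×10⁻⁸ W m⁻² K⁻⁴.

Q = εσA(T⁴ − T_s⁴). T⁴ − T_s⁴ = (308)⁴ − (270)⁴ = 9.00×10^9 − 5.31×10^9 = 3.68×10^9 K⁴.
Q = 0.96 × 5.67×10⁻⁸ × 1.70 × 3.68×10^9 = 341 W.

Q ≈ 341 W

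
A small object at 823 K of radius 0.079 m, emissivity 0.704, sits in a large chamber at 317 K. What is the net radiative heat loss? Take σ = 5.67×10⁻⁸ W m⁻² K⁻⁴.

Q ≈ 1400 W

A = 4πr² = 4π × (0.079)² = 0.0784 m².
Q = εσA(T⁴ − T_s⁴). T⁴ − T_s⁴ = (823)⁴ − (317)⁴ = 4.59×10^11 − 1.01×10^10 = 4.49×10^11 K⁴.
Q = 0.704 × 5.67×10⁻⁸ × 0.0784 × 4.49×10^11 = 1400 W.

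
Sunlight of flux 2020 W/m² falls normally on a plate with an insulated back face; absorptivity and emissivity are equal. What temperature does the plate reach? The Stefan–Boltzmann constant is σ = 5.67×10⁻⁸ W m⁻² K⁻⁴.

Absorbed flux αS = emitted flux εσT⁴ (one radiating face); with α = ε, T = (S/σ)^(1/4).
T = (2020 / 5.67×10⁻⁸)^(1/4) = (3.56×10^10)^(1/4).
T = 434 K.

T ≈ 434 K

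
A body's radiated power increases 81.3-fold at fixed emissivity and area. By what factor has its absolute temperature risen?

factor ≈ 3.00

P ∝ T⁴ ⇒ T ∝ P^(1/4), so T scales by (81.3)^(1/4) = 3.00.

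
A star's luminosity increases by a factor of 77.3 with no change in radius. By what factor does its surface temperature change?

factor ≈ 2.97

P ∝ T⁴ ⇒ T ∝ P^(1/4), so T scales by (77.3)^(1/4) = 2.97.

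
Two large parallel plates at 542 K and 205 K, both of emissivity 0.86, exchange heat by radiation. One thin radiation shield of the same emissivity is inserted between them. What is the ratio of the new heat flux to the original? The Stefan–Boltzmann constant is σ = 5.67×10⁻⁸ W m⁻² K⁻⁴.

With N identical shields there are N+1 = 2 gaps in series, each with the same radiative resistance, so the flux falls to 1/(N+1) of its unshielded value.

ratio ≈ 0.500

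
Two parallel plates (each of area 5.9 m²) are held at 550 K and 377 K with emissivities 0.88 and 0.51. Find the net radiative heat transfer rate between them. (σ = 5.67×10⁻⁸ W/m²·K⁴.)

Q ≈ 11400 W

For two large parallel gray plates, q = σ(T₁⁴ − T₂⁴) / (1/ε₁ + 1/ε₂ − 1).
1/ε₁ + 1/ε₂ − 1 = 1/0.88 + 1/0.51 − 1 = 2.097.
T₁⁴ − T₂⁴ = 9.15×10^10 − 2.02×10^10 = 7.13×10^10 K⁴.
q = 5.67×10⁻⁸ × 7.13×10^10 / 2.097 = 1930 W/m².
Q = q·A = 1930 × 5.9 = 11400 W.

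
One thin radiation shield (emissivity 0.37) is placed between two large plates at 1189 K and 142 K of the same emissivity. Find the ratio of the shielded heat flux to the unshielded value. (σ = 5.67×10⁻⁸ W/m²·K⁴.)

ratio ≈ 0.500

With N identical shields there are N+1 = 2 gaps in series, each with the same radiative resistance, so the flux falls to 1/(N+1) of its unshielded value.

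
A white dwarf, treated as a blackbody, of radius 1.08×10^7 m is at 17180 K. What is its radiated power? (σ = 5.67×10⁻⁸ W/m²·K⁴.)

P ≈ 7.24×10^24 W

A = 4πr² = 4π × (1.08×10^7)² = 1.47×10^15 m².
P = σAT⁴ = 5.67×10⁻⁸ × 1.47×10^15 × (17180)⁴ = 5.67×10⁻⁸ × 1.47×10^15 × 8.71×10^16.
P = 7.24×10^24 W.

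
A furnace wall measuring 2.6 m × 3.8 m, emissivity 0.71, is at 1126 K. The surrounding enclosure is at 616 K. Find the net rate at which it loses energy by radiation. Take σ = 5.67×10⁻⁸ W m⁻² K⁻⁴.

Q ≈ 5.82×10^5 W

A = 2.6 × 3.8 = 9.88 m².
Q = εσA(T⁴ − T_s⁴). T⁴ − T_s⁴ = (1126)⁴ − (616)⁴ = 1.61×10^12 − 1.44×10^11 = 1.46×10^12 K⁴.
Q = 0.71 × 5.67×10⁻⁸ × 9.88 × 1.46×10^12 = 5.82×10^5 W.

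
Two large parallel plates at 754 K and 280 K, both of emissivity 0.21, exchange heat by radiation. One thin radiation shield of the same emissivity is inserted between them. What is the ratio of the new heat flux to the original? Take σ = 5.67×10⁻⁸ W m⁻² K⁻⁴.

With N identical shields there are N+1 = 2 gaps in series, each with the same radiative resistance, so the flux falls to 1/(N+1) of its unshielded value.

ratio ≈ 0.500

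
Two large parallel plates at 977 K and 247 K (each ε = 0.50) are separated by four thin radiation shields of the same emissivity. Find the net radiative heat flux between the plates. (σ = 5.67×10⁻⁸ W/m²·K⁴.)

q ≈ 3430 W/m²

Each of the 5 gaps contributes resistance (2/ε − 1) = 2/0.50 − 1 = 3.000; total = 15.00.
q = σ(T₁⁴ − T₂⁴) / 15.00 = 5.67×10⁻⁸ × 9.07×10^11 / 15.00 = 3430 W/m².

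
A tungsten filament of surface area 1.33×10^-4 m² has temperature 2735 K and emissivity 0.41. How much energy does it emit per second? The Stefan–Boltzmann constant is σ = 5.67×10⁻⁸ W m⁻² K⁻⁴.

P ≈ 173 W

Stefan–Boltzmann: P = εσAT⁴ = 0.41 × 5.67×10⁻⁸ × 1.33×10^-4 × (2735)⁴ = 0.41 × 5.67×10⁻⁸ × 1.33×10^-4 × 5.60×10^13.
P = 173 W.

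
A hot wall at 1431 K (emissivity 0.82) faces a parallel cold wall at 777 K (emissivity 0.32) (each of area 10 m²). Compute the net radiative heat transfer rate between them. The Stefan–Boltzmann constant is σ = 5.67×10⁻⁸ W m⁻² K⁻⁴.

For two large parallel gray plates, q = σ(T₁⁴ − T₂⁴) / (1/ε₁ + 1/ε₂ − 1).
1/ε₁ + 1/ε₂ − 1 = 1/0.82 + 1/0.32 − 1 = 3.345.
T₁⁴ − T₂⁴ = 4.19×10^12 − 3.64×10^11 = 3.83×10^12 K⁴.
q = 5.67×10⁻⁸ × 3.83×10^12 / 3.345 = 64900 W/m².
Q = q·A = 64900 × 10 = 6.49×10^5 W.

Q ≈ 6.49×10^5 W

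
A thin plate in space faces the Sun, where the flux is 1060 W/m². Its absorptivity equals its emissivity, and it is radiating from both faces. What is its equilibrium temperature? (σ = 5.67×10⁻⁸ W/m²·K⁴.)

T ≈ 311 K

Absorbed flux αS = emitted flux 2εσT⁴ per unit area; with α = ε this gives T = (S/2σ)^(1/4).
T = (1060 / (2 × 5.67×10⁻⁸))^(1/4) = (9.35×10^9)^(1/4).
T = 311 K.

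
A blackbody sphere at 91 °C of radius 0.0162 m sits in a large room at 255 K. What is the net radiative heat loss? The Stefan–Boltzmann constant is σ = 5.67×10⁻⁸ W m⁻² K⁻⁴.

Q ≈ 2.49 W

A = 4πr² = 4π × (0.0162)² = 3.30×10^-3 m².
Convert: 91 °C = 364 K.
Q = σA(T⁴ − T_s⁴). T⁴ − T_s⁴ = (364)⁴ − (255)⁴ = 1.76×10^10 − 4.23×10^9 = 1.33×10^10 K⁴.
Q = 5.67×10⁻⁸ × 3.30×10^-3 × 1.33×10^10 = 2.49 W.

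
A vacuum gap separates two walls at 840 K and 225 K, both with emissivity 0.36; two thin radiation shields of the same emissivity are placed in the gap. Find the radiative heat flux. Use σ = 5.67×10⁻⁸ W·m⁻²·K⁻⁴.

q ≈ 2050 W/m²

Each of the 3 gaps contributes resistance (2/ε − 1) = 2/0.36 − 1 = 4.556; total = 13.67.
q = σ(T₁⁴ − T₂⁴) / 13.67 = 5.67×10⁻⁸ × 4.95×10^11 / 13.67 = 2050 W/m².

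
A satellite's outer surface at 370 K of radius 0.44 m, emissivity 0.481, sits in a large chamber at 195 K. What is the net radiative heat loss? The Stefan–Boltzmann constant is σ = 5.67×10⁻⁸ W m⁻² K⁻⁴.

A = 4πr² = 4π × (0.44)² = 2.43 m².
Q = εσA(T⁴ − T_s⁴). T⁴ − T_s⁴ = (370)⁴ − (195)⁴ = 1.87×10^10 − 1.45×10^9 = 1.73×10^10 K⁴.
Q = 0.481 × 5.67×10⁻⁸ × 2.43 × 1.73×10^10 = 1150 W.

Q ≈ 1150 W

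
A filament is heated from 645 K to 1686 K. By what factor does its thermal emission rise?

P ∝ T⁴, so the ratio is (1686/645)⁴ = (2.614)⁴ = 46.7.

ratio ≈ 46.7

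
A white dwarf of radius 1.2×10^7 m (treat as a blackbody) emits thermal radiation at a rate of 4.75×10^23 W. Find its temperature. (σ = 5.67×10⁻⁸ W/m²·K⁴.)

T ≈ 8250 K

A = 4πr² = 4π × (1.2×10^7)² = 1.81×10^15 m².
From P = σAT⁴, T = (P / σA)^(1/4) = (4.75×10^23 / (5.67×10⁻⁸ × 1.81×10^15))^(1/4).
T = (4.63×10^15)^(1/4) = 8250 K.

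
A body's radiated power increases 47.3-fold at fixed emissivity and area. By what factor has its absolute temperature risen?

factor ≈ 2.62

P ∝ T⁴ ⇒ T ∝ P^(1/4), so T scales by (47.3)^(1/4) = 2.62.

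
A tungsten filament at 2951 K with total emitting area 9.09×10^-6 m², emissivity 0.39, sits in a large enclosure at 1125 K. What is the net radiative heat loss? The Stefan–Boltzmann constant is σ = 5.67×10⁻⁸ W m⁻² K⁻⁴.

Q = εσA(T⁴ − T_s⁴). T⁴ − T_s⁴ = (2951)⁴ − (1125)⁴ = 7.58×10^13 − 1.60×10^12 = 7.42×10^13 K⁴.
Q = 0.39 × 5.67×10⁻⁸ × 9.09×10^-6 × 7.42×10^13 = 14.9 W.

Q ≈ 14.9 W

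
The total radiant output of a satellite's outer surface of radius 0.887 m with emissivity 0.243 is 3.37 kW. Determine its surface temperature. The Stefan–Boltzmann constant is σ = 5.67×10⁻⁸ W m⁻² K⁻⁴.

T ≈ 397 K

A = 4πr² = 4π × (0.887)² = 9.89 m².
From P = εσAT⁴, T = (P / εσA)^(1/4) = (3370 / (0.243 × 5.67×10⁻⁸ × 9.89))^(1/4).
T = (2.47×10^10)^(1/4) = 397 K.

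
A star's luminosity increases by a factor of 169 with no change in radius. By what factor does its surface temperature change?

factor ≈ 3.61

P ∝ T⁴ ⇒ T ∝ P^(1/4), so T scales by (169)^(1/4) = 3.61.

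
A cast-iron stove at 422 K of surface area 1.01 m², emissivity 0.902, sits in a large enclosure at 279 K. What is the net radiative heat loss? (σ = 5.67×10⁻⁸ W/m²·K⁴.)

Q = εσA(T⁴ − T_s⁴). T⁴ − T_s⁴ = (422)⁴ − (279)⁴ = 3.17×10^10 − 6.06×10^9 = 2.57×10^10 K⁴.
Q = 0.902 × 5.67×10⁻⁸ × 1.01 × 2.57×10^10 = 1330 W.

Q ≈ 1330 W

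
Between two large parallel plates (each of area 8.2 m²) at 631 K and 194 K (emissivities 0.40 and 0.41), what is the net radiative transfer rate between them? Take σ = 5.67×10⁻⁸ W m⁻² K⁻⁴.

Q ≈ 18500 W

For two large parallel gray plates, q = σ(T₁⁴ − T₂⁴) / (1/ε₁ + 1/ε₂ − 1).
1/ε₁ + 1/ε₂ − 1 = 1/0.40 + 1/0.41 − 1 = 3.939.
T₁⁴ − T₂⁴ = 1.59×10^11 − 1.42×10^9 = 1.57×10^11 K⁴.
q = 5.67×10⁻⁸ × 1.57×10^11 / 3.939 = 2260 W/m².
Q = q·A = 2260 × 8.2 = 18500 W.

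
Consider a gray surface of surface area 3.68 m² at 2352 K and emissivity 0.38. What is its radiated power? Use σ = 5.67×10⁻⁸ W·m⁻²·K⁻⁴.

P ≈ 2.43×10^6 W

P = εσAT⁴ = 0.38 × 5.67×10⁻⁸ × 3.68 × (2352)⁴ = 0.38 × 5.67×10⁻⁸ × 3.68 × 3.06×10^13.
P = 2.43×10^6 W.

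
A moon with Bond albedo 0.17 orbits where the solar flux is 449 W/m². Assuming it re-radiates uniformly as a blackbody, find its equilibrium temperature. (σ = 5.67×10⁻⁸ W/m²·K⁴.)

T ≈ 201 K

Power absorbed = (1−a)S·πR²; power emitted = 4πR²σT⁴. Equating and cancelling πR²:
T = ((1−a)S / 4σ)^(1/4) = (373 / (4 × 5.67×10⁻⁸))^(1/4) = (1.64×10^9)^(1/4).
T = 201 K.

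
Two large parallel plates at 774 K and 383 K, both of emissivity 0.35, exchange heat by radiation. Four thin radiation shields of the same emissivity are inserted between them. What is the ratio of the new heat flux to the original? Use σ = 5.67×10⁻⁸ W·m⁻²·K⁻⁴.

ratio ≈ 0.200

With N identical shields there are N+1 = 5 gaps in series, each with the same radiative resistance, so the flux falls to 1/(N+1) of its unshielded value.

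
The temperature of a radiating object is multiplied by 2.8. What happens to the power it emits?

P ∝ T⁴, so the power scales as (2.8)⁴ = 61.5.

factor ≈ 61.5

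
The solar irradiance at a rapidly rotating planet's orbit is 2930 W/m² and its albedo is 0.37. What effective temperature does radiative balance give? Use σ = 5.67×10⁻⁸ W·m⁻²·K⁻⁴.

Power absorbed = (1−a)S·πR²; power emitted = 4πR²σT⁴. Equating and cancelling πR²:
T = ((1−a)S / 4σ)^(1/4) = (1850 / (4 × 5.67×10⁻⁸))^(1/4) = (8.14×10^9)^(1/4).
T = 300 K.

T ≈ 300 K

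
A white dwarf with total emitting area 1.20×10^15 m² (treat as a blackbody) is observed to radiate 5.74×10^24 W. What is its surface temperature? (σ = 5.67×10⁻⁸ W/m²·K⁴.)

From P = σAT⁴, T = (P / σA)^(1/4) = (5.74×10^24 / (5.67×10⁻⁸ × 1.20×10^15))^(1/4).
T = (8.44×10^16)^(1/4) = 17000 K.

T ≈ 17000 K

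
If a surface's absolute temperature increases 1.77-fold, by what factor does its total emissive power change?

P ∝ T⁴, so the power scales as (1.77)⁴ = 9.82.

factor ≈ 9.82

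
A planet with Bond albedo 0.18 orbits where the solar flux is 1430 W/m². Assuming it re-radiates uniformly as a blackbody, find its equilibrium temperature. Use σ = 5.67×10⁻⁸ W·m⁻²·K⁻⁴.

Power absorbed = (1−a)S·πR²; power emitted = 4πR²σT⁴. Equating and cancelling πR²:
T = ((1−a)S / 4σ)^(1/4) = (1170 / (4 × 5.67×10⁻⁸))^(1/4) = (5.17×10^9)^(1/4).
T = 268 K.

T ≈ 268 K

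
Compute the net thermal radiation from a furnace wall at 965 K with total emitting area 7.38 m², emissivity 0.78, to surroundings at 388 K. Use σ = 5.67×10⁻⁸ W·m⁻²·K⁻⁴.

Q ≈ 2.76×10^5 W

Q = εσA(T⁴ − T_s⁴). T⁴ − T_s⁴ = (965)⁴ − (388)⁴ = 8.67×10^11 − 2.27×10^10 = 8.45×10^11 K⁴.
Q = 0.78 × 5.67×10⁻⁸ × 7.38 × 8.45×10^11 = 2.76×10^5 W.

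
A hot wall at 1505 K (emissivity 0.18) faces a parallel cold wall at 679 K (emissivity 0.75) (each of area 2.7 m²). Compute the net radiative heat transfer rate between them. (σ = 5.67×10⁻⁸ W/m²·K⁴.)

Q ≈ 1.28×10^5 W

For two large parallel gray plates, q = σ(T₁⁴ − T₂⁴) / (1/ε₁ + 1/ε₂ − 1).
1/ε₁ + 1/ε₂ − 1 = 1/0.18 + 1/0.75 − 1 = 5.889.
T₁⁴ − T₂⁴ = 5.13×10^12 − 2.13×10^11 = 4.92×10^12 K⁴.
q = 5.67×10⁻⁸ × 4.92×10^12 / 5.889 = 47300 W/m².
Q = q·A = 47300 × 2.7 = 1.28×10^5 W.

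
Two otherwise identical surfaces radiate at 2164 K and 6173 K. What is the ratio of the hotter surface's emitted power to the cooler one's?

P ∝ T⁴, so the ratio is (6173/2164)⁴ = (2.853)⁴ = 66.2.

ratio ≈ 66.2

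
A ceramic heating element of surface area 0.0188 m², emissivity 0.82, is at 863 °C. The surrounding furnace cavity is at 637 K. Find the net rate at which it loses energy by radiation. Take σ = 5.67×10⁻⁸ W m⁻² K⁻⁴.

Q ≈ 1310 W

Convert: 863 °C = 1136 K.
Q = εσA(T⁴ − T_s⁴). T⁴ − T_s⁴ = (1136)⁴ − (637)⁴ = 1.67×10^12 − 1.65×10^11 = 1.50×10^12 K⁴.
Q = 0.82 × 5.67×10⁻⁸ × 0.0188 × 1.50×10^12 = 1310 W.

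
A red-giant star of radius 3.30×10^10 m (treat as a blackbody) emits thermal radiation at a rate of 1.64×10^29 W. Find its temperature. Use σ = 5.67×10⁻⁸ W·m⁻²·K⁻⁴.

T ≈ 3810 K

A = 4πr² = 4π × (3.30×10^10)² = 1.37×10^22 m².
From P = σAT⁴, T = (P / σA)^(1/4) = (1.64×10^29 / (5.67×10⁻⁸ × 1.37×10^22))^(1/4).
T = (2.11×10^14)^(1/4) = 3810 K.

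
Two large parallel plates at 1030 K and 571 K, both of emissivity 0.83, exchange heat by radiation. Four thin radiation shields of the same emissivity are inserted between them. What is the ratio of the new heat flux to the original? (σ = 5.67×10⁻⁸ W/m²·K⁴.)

With N identical shields there are N+1 = 5 gaps in series, each with the same radiative resistance, so the flux falls to 1/(N+1) of its unshielded value.

ratio ≈ 0.200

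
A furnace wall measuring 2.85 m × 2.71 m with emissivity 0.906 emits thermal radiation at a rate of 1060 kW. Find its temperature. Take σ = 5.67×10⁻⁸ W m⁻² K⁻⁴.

T ≈ 1280 K

A = 2.85 × 2.71 = 7.72 m².
From P = εσAT⁴, T = (P / εσA)^(1/4) = (1.06×10^6 / (0.906 × 5.67×10⁻⁸ × 7.72))^(1/4).
T = (2.67×10^12)^(1/4) = 1280 K.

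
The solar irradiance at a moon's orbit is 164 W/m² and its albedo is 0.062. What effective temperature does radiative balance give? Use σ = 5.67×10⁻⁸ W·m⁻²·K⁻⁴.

T ≈ 161 K

Power absorbed = (1−a)S·πR²; power emitted = 4πR²σT⁴. Equating and cancelling πR²:
T = ((1−a)S / 4σ)^(1/4) = (154 / (4 × 5.67×10⁻⁸))^(1/4) = (6.78×10^8)^(1/4).
T = 161 K.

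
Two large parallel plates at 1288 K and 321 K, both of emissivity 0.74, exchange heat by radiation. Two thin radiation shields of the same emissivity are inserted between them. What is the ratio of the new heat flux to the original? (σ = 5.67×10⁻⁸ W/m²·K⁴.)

With N identical shields there are N+1 = 3 gaps in series, each with the same radiative resistance, so the flux falls to 1/(N+1) of its unshielded value.

ratio ≈ 0.333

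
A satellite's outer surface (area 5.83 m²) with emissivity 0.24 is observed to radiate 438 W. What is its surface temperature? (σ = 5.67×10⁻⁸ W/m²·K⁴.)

T ≈ 273 K

From P = εσAT⁴, T = (P / εσA)^(1/4) = (438 / (0.24 × 5.67×10⁻⁸ × 5.83))^(1/4).
T = (5.52×10^9)^(1/4) = 273 K.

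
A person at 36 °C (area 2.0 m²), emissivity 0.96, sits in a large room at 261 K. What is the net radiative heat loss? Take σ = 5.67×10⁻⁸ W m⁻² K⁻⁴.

Convert: 36 °C = 309 K.
Q = εσA(T⁴ − T_s⁴). T⁴ − T_s⁴ = (309)⁴ − (261)⁴ = 9.12×10^9 − 4.64×10^9 = 4.48×10^9 K⁴.
Q = 0.96 × 5.67×10⁻⁸ × 2.00 × 4.48×10^9 = 487 W.

Q ≈ 487 W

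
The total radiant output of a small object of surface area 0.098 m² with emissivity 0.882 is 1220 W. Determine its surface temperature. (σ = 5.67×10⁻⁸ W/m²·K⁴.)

T ≈ 706 K

From P = εσAT⁴, T = (P / εσA)^(1/4) = (1220 / (0.882 × 5.67×10⁻⁸ × 0.0980))^(1/4).
T = (2.49×10^11)^(1/4) = 706 K.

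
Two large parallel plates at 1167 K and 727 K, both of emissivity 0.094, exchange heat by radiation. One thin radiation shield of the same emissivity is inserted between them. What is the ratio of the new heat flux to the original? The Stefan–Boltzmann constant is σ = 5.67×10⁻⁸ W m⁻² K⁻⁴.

ratio ≈ 0.500

With N identical shields there are N+1 = 2 gaps in series, each with the same radiative resistance, so the flux falls to 1/(N+1) of its unshielded value.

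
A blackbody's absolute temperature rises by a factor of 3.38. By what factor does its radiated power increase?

P ∝ T⁴, so the power scales as (3.38)⁴ = 131.

factor ≈ 131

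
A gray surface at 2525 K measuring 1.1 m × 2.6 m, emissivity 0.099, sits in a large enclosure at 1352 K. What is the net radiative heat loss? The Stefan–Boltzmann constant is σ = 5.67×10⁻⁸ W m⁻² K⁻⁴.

Q ≈ 5.99×10^5 W

A = 1.1 × 2.6 = 2.86 m².
Q = εσA(T⁴ − T_s⁴). T⁴ − T_s⁴ = (2525)⁴ − (1352)⁴ = 4.06×10^13 − 3.34×10^12 = 3.73×10^13 K⁴.
Q = 0.099 × 5.67×10⁻⁸ × 2.86 × 3.73×10^13 = 5.99×10^5 W.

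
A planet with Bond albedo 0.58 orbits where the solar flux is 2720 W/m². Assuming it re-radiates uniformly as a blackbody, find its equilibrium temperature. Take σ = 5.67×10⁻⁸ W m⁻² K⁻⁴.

Power absorbed = (1−a)S·πR²; power emitted = 4πR²σT⁴. Equating and cancelling πR²:
T = ((1−a)S / 4σ)^(1/4) = (1140 / (4 × 5.67×10⁻⁸))^(1/4) = (5.04×10^9)^(1/4).
T = 266 K.

T ≈ 266 K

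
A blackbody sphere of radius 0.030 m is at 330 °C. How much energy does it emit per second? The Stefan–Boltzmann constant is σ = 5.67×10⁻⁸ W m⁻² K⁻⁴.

P ≈ 84.8 W

A = 4πr² = 4π × (0.030)² = 0.0113 m².
330 °C = 603 K.
P = σAT⁴ = 5.67×10⁻⁸ × 0.0113 × (603)⁴ = 5.67×10⁻⁸ × 0.0113 × 1.32×10^11.
P = 84.8 W.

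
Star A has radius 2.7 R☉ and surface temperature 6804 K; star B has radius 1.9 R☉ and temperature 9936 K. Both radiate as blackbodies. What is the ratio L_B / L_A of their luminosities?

L_B/L_A ≈ 2.25

L = 4πR²σT⁴ ∝ R²T⁴, so L_B/L_A = (1.9/2.7)² × (9936/6804)⁴ = 0.495 × 4.55 = 2.25.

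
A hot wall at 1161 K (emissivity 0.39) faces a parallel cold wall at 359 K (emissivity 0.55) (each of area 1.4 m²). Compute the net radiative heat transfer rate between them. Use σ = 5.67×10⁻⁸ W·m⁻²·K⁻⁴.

For two large parallel gray plates, q = σ(T₁⁴ − T₂⁴) / (1/ε₁ + 1/ε₂ − 1).
1/ε₁ + 1/ε₂ − 1 = 1/0.39 + 1/0.55 − 1 = 3.382.
T₁⁴ − T₂⁴ = 1.82×10^12 − 1.66×10^10 = 1.80×10^12 K⁴.
q = 5.67×10⁻⁸ × 1.80×10^12 / 3.382 = 30200 W/m².
Q = q·A = 30200 × 1.4 = 42300 W.

Q ≈ 42300 W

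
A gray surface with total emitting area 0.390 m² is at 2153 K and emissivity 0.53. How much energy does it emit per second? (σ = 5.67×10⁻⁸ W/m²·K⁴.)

P = εσAT⁴ = 0.53 × 5.67×10⁻⁸ × 0.390 × (2153)⁴ = 0.53 × 5.67×10⁻⁸ × 0.390 × 2.15×10^13.
P = 2.52×10^5 W.

P ≈ 2.52×10^5 W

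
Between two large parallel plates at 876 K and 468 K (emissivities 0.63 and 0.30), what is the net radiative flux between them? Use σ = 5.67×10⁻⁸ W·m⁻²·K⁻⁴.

For two large parallel gray plates, q = σ(T₁⁴ − T₂⁴) / (1/ε₁ + 1/ε₂ − 1).
1/ε₁ + 1/ε₂ − 1 = 1/0.63 + 1/0.30 − 1 = 3.921.
T₁⁴ − T₂⁴ = 5.89×10^11 − 4.80×10^10 = 5.41×10^11 K⁴.
q = 5.67×10⁻⁸ × 5.41×10^11 / 3.921 = 7820 W/m².

q ≈ 7820 W/m²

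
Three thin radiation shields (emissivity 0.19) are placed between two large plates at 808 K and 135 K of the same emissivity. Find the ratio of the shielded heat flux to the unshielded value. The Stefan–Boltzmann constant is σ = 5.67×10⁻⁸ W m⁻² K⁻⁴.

With N identical shields there are N+1 = 4 gaps in series, each with the same radiative resistance, so the flux falls to 1/(N+1) of its unshielded value.

ratio ≈ 0.250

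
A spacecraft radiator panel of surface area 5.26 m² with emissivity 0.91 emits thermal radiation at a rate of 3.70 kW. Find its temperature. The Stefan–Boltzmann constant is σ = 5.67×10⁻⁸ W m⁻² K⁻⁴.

T ≈ 342 K

From P = εσAT⁴, T = (P / εσA)^(1/4) = (3700 / (0.91 × 5.67×10⁻⁸ × 5.26))^(1/4).
T = (1.36×10^10)^(1/4) = 342 K.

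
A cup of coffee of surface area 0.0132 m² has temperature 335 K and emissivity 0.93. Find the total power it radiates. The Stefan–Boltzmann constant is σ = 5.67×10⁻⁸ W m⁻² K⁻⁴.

P ≈ 8.77 W

Stefan–Boltzmann: P = εσAT⁴ = 0.93 × 5.67×10⁻⁸ × 0.0132 × (335)⁴ = 0.93 × 5.67×10⁻⁸ × 0.0132 × 1.26×10^10.
P = 8.77 W.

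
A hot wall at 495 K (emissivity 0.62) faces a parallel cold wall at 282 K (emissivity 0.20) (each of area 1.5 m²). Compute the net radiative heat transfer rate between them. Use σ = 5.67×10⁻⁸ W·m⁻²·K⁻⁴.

For two large parallel gray plates, q = σ(T₁⁴ − T₂⁴) / (1/ε₁ + 1/ε₂ − 1).
1/ε₁ + 1/ε₂ − 1 = 1/0.62 + 1/0.20 − 1 = 5.613.
T₁⁴ − T₂⁴ = 6.00×10^10 − 6.32×10^9 = 5.37×10^10 K⁴.
q = 5.67×10⁻⁸ × 5.37×10^10 / 5.613 = 543 W/m².
Q = q·A = 543 × 1.5 = 814 W.

Q ≈ 814 W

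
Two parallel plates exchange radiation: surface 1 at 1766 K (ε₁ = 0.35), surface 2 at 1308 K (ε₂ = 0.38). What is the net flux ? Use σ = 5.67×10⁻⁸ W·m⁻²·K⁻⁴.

For two large parallel gray plates, q = σ(T₁⁴ − T₂⁴) / (1/ε₁ + 1/ε₂ − 1).
1/ε₁ + 1/ε₂ − 1 = 1/0.35 + 1/0.38 − 1 = 4.489.
T₁⁴ − T₂⁴ = 9.73×10^12 − 2.93×10^12 = 6.80×10^12 K⁴.
q = 5.67×10⁻⁸ × 6.80×10^12 / 4.489 = 85900 W/m².

q ≈ 85900 W/m²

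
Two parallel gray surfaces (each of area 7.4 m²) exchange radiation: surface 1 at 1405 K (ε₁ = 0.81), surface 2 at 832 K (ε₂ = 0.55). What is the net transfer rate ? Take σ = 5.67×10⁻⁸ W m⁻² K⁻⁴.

For two large parallel gray plates, q = σ(T₁⁴ − T₂⁴) / (1/ε₁ + 1/ε₂ − 1).
1/ε₁ + 1/ε₂ − 1 = 1/0.81 + 1/0.55 − 1 = 2.053.
T₁⁴ − T₂⁴ = 3.90×10^12 − 4.79×10^11 = 3.42×10^12 K⁴.
q = 5.67×10⁻⁸ × 3.42×10^12 / 2.053 = 94400 W/m².
Q = q·A = 94400 × 7.4 = 6.99×10^5 W.

Q ≈ 6.99×10^5 W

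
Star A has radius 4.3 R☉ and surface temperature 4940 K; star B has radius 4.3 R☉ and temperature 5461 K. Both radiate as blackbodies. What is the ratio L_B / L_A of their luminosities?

L_B/L_A ≈ 1.49

L = 4πR²σT⁴ ∝ R²T⁴, so L_B/L_A = (4.3/4.3)² × (5461/4940)⁴ = 1.00 × 1.49 = 1.49.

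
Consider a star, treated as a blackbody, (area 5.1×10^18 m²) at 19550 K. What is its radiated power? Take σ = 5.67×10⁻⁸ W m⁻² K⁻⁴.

P = σAT⁴ = 5.67×10⁻⁸ × 5.10×10^18 × (19550)⁴ = 5.67×10⁻⁸ × 5.10×10^18 × 1.46×10^17.
P = 4.22×10^28 W.

P ≈ 4.22×10^28 W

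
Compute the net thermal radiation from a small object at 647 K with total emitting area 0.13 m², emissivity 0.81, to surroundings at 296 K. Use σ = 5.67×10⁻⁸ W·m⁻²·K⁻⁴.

Q = εσA(T⁴ − T_s⁴). T⁴ − T_s⁴ = (647)⁴ − (296)⁴ = 1.75×10^11 − 7.68×10^9 = 1.68×10^11 K⁴.
Q = 0.81 × 5.67×10⁻⁸ × 0.130 × 1.68×10^11 = 1000 W.

Q ≈ 1000 W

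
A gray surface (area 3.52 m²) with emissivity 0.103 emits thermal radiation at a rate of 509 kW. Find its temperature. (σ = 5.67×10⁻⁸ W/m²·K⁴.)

T ≈ 2230 K

From P = εσAT⁴, T = (P / εσA)^(1/4) = (5.09×10^5 / (0.103 × 5.67×10⁻⁸ × 3.52))^(1/4).
T = (2.48×10^13)^(1/4) = 2230 K.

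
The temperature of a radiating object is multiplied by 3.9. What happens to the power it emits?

P ∝ T⁴, so the power scales as (3.9)⁴ = 231.

factor ≈ 231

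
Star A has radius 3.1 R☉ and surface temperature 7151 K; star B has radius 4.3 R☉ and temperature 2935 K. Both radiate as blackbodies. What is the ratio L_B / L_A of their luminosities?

L_B/L_A ≈ 0.0546

L = 4πR²σT⁴ ∝ R²T⁴, so L_B/L_A = (4.3/3.1)² × (2935/7151)⁴ = 1.92 × 0.0284 = 0.0546.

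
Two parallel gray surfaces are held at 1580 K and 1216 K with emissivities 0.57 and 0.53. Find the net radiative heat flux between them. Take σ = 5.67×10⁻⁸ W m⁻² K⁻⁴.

q ≈ 86800 W/m²

For two large parallel gray plates, q = σ(T₁⁴ − T₂⁴) / (1/ε₁ + 1/ε₂ − 1).
1/ε₁ + 1/ε₂ − 1 = 1/0.57 + 1/0.53 − 1 = 2.641.
T₁⁴ − T₂⁴ = 6.23×10^12 − 2.19×10^12 = 4.05×10^12 K⁴.
q = 5.67×10⁻⁸ × 4.05×10^12 / 2.641 = 86800 W/m².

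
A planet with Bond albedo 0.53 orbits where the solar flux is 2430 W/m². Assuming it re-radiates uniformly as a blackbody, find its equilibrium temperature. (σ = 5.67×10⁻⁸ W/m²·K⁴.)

T ≈ 266 K

Power absorbed = (1−a)S·πR²; power emitted = 4πR²σT⁴. Equating and cancelling πR²:
T = ((1−a)S / 4σ)^(1/4) = (1140 / (4 × 5.67×10⁻⁸))^(1/4) = (5.04×10^9)^(1/4).
T = 266 K.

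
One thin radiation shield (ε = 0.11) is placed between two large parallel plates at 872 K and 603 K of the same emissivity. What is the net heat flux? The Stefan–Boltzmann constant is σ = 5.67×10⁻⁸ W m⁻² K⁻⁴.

Each of the 2 gaps contributes resistance (2/ε − 1) = 2/0.11 − 1 = 17.18; total = 34.36.
q = σ(T₁⁴ − T₂⁴) / 34.36 = 5.67×10⁻⁸ × 4.46×10^11 / 34.36 = 736 W/m².

q ≈ 736 W/m²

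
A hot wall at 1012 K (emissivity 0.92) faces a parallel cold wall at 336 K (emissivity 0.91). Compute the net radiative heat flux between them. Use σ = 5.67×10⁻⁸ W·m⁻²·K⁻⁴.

For two large parallel gray plates, q = σ(T₁⁴ − T₂⁴) / (1/ε₁ + 1/ε₂ − 1).
1/ε₁ + 1/ε₂ − 1 = 1/0.92 + 1/0.91 − 1 = 1.186.
T₁⁴ − T₂⁴ = 1.05×10^12 − 1.27×10^10 = 1.04×10^12 K⁴.
q = 5.67×10⁻⁸ × 1.04×10^12 / 1.186 = 49500 W/m².

q ≈ 49500 W/m²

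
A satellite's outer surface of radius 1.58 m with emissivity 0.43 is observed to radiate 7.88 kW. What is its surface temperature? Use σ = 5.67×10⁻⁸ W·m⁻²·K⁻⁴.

A = 4πr² = 4π × (1.58)² = 31.4 m².
From P = εσAT⁴, T = (P / εσA)^(1/4) = (7880 / (0.43 × 5.67×10⁻⁸ × 31.4))^(1/4).
T = (1.03×10^10)^(1/4) = 319 K.

T ≈ 319 K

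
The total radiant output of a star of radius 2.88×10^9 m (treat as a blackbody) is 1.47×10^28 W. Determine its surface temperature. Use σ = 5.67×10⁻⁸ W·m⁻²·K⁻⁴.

A = 4πr² = 4π × (2.88×10^9)² = 1.04×10^20 m².
From P = σAT⁴, T = (P / σA)^(1/4) = (1.47×10^28 / (5.67×10⁻⁸ × 1.04×10^20))^(1/4).
T = (2.49×10^15)^(1/4) = 7060 K.

T ≈ 7060 K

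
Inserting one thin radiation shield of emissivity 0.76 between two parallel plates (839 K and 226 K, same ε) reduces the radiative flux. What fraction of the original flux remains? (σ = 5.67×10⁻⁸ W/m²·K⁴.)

ratio ≈ 0.500

With N identical shields there are N+1 = 2 gaps in series, each with the same radiative resistance, so the flux falls to 1/(N+1) of its unshielded value.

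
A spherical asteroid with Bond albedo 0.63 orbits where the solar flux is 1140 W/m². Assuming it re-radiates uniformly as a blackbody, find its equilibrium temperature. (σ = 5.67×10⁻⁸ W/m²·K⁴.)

T ≈ 208 K

Power absorbed = (1−a)S·πR²; power emitted = 4πR²σT⁴. Equating and cancelling πR²:
T = ((1−a)S / 4σ)^(1/4) = (422 / (4 × 5.67×10⁻⁸))^(1/4) = (1.86×10^9)^(1/4).
T = 208 K.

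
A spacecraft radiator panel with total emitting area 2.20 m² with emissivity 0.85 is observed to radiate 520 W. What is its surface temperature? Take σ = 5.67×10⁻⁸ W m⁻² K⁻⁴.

T ≈ 265 K

From P = εσAT⁴, T = (P / εσA)^(1/4) = (520 / (0.85 × 5.67×10⁻⁸ × 2.20))^(1/4).
T = (4.90×10^9)^(1/4) = 265 K.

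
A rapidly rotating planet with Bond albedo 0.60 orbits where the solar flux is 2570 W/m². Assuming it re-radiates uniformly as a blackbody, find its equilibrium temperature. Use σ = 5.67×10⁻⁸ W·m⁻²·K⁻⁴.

T ≈ 259 K

Power absorbed = (1−a)S·πR²; power emitted = 4πR²σT⁴. Equating and cancelling πR²:
T = ((1−a)S / 4σ)^(1/4) = (1030 / (4 × 5.67×10⁻⁸))^(1/4) = (4.53×10^9)^(1/4).
T = 259 K.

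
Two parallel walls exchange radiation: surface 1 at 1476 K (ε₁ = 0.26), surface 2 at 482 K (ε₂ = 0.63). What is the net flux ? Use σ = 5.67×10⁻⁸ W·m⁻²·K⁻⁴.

For two large parallel gray plates, q = σ(T₁⁴ − T₂⁴) / (1/ε₁ + 1/ε₂ − 1).
1/ε₁ + 1/ε₂ − 1 = 1/0.26 + 1/0.63 − 1 = 4.433.
T₁⁴ − T₂⁴ = 4.75×10^12 − 5.40×10^10 = 4.69×10^12 K⁴.
q = 5.67×10⁻⁸ × 4.69×10^12 / 4.433 = 60000 W/m².

q ≈ 60000 W/m²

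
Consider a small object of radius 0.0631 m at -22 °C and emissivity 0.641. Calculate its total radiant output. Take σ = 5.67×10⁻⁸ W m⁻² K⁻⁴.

P ≈ 7.22 W

A = 4πr² = 4π × (0.0631)² = 0.0500 m².
-22 °C = 251 K.
P = εσAT⁴ = 0.641 × 5.67×10⁻⁸ × 0.0500 × (251)⁴ = 0.641 × 5.67×10⁻⁸ × 0.0500 × 3.97×10^9.
P = 7.22 W.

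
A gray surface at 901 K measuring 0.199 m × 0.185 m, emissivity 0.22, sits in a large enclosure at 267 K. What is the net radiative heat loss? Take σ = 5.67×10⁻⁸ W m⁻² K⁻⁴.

Q ≈ 300 W

A = 0.199 × 0.185 = 0.0368 m².
Q = εσA(T⁴ − T_s⁴). T⁴ − T_s⁴ = (901)⁴ − (267)⁴ = 6.59×10^11 − 5.08×10^9 = 6.54×10^11 K⁴.
Q = 0.22 × 5.67×10⁻⁸ × 0.0368 × 6.54×10^11 = 300 W.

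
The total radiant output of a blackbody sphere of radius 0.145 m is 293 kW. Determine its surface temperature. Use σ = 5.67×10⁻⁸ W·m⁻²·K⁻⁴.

A = 4πr² = 4π × (0.145)² = 0.264 m².
From P = σAT⁴, T = (P / σA)^(1/4) = (2.93×10^5 / (5.67×10⁻⁸ × 0.264))^(1/4).
T = (1.96×10^13)^(1/4) = 2100 K.

T ≈ 2100 K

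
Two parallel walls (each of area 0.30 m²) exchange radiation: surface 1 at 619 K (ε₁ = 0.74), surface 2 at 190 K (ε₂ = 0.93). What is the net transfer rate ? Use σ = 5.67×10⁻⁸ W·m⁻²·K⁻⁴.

Q ≈ 1730 W

For two large parallel gray plates, q = σ(T₁⁴ − T₂⁴) / (1/ε₁ + 1/ε₂ − 1).
1/ε₁ + 1/ε₂ − 1 = 1/0.74 + 1/0.93 − 1 = 1.427.
T₁⁴ − T₂⁴ = 1.47×10^11 − 1.30×10^9 = 1.46×10^11 K⁴.
q = 5.67×10⁻⁸ × 1.46×10^11 / 1.427 = 5780 W/m².
Q = q·A = 5780 × 0.30 = 1730 W.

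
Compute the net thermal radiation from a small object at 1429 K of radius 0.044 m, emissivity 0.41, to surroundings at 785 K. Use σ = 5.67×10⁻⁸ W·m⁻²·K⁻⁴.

A = 4πr² = 4π × (0.044)² = 0.0243 m².
Q = εσA(T⁴ − T_s⁴). T⁴ − T_s⁴ = (1429)⁴ − (785)⁴ = 4.17×10^12 − 3.80×10^11 = 3.79×10^12 K⁴.
Q = 0.41 × 5.67×10⁻⁸ × 0.0243 × 3.79×10^12 = 2140 W.

Q ≈ 2140 W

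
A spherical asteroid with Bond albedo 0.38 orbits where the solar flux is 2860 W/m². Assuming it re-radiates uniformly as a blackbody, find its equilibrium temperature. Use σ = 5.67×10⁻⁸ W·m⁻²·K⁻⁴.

T ≈ 297 K

Power absorbed = (1−a)S·πR²; power emitted = 4πR²σT⁴. Equating and cancelling πR²:
T = ((1−a)S / 4σ)^(1/4) = (1770 / (4 × 5.67×10⁻⁸))^(1/4) = (7.82×10^9)^(1/4).
T = 297 K.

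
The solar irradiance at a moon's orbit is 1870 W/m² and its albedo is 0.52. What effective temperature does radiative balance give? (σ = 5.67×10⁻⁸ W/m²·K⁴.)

T ≈ 251 K

Power absorbed = (1−a)S·πR²; power emitted = 4πR²σT⁴. Equating and cancelling πR²:
T = ((1−a)S / 4σ)^(1/4) = (898 / (4 × 5.67×10⁻⁸))^(1/4) = (3.96×10^9)^(1/4).
T = 251 K.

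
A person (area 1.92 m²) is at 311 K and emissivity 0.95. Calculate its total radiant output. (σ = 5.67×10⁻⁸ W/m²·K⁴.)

Stefan–Boltzmann: P = εσAT⁴ = 0.95 × 5.67×10⁻⁸ × 1.92 × (311)⁴ = 0.95 × 5.67×10⁻⁸ × 1.92 × 9.35×10^9.
P = 967 W.

P ≈ 967 W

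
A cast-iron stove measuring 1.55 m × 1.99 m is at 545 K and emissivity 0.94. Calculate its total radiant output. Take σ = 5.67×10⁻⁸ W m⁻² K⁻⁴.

A = 1.55 × 1.99 = 3.08 m².
Stefan–Boltzmann: P = εσAT⁴ = 0.94 × 5.67×10⁻⁸ × 3.08 × (545)⁴ = 0.94 × 5.67×10⁻⁸ × 3.08 × 8.82×10^10.
P = 14500 W.

P ≈ 14500 W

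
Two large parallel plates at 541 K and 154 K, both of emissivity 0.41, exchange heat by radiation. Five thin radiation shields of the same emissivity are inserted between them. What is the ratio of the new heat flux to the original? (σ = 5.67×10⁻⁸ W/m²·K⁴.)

ratio ≈ 0.167

With N identical shields there are N+1 = 6 gaps in series, each with the same radiative resistance, so the flux falls to 1/(N+1) of its unshielded value.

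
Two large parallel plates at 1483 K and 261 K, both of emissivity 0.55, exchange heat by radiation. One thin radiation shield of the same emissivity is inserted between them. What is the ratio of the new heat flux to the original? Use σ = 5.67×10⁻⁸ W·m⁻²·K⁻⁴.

With N identical shields there are N+1 = 2 gaps in series, each with the same radiative resistance, so the flux falls to 1/(N+1) of its unshielded value.

ratio ≈ 0.500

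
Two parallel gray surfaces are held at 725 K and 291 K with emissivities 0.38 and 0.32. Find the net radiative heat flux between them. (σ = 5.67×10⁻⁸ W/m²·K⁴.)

For two large parallel gray plates, q = σ(T₁⁴ − T₂⁴) / (1/ε₁ + 1/ε₂ − 1).
1/ε₁ + 1/ε₂ − 1 = 1/0.38 + 1/0.32 − 1 = 4.757.
T₁⁴ − T₂⁴ = 2.76×10^11 − 7.17×10^9 = 2.69×10^11 K⁴.
q = 5.67×10⁻⁸ × 2.69×10^11 / 4.757 = 3210 W/m².

q ≈ 3210 W/m²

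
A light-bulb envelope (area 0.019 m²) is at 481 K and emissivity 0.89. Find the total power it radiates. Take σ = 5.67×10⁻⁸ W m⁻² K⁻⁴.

P ≈ 51.3 W

Stefan–Boltzmann: P = εσAT⁴ = 0.89 × 5.67×10⁻⁸ × 0.0190 × (481)⁴ = 0.89 × 5.67×10⁻⁸ × 0.0190 × 5.35×10^10.
P = 51.3 W.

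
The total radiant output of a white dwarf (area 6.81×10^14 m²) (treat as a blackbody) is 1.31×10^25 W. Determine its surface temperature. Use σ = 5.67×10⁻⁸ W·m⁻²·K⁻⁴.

From P = σAT⁴, T = (P / σA)^(1/4) = (1.31×10^25 / (5.67×10⁻⁸ × 6.81×10^14))^(1/4).
T = (3.39×10^17)^(1/4) = 24100 K.

T ≈ 24100 K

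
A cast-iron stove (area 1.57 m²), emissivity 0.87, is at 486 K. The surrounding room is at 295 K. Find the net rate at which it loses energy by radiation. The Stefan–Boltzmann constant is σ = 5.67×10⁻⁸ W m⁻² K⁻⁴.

Q ≈ 3730 W

Q = εσA(T⁴ − T_s⁴). T⁴ − T_s⁴ = (486)⁴ − (295)⁴ = 5.58×10^10 − 7.57×10^9 = 4.82×10^10 K⁴.
Q = 0.87 × 5.67×10⁻⁸ × 1.57 × 4.82×10^10 = 3730 W.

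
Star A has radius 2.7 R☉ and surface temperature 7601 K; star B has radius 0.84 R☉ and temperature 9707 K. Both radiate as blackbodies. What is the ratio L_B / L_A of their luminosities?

L = 4πR²σT⁴ ∝ R²T⁴, so L_B/L_A = (0.84/2.7)² × (9707/7601)⁴ = 0.0968 × 2.66 = 0.257.

L_B/L_A ≈ 0.257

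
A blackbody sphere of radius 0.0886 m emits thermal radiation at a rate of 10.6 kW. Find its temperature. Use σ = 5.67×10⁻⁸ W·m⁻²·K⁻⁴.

A = 4πr² = 4π × (0.0886)² = 0.0986 m².
From P = σAT⁴, T = (P / σA)^(1/4) = (10600 / (5.67×10⁻⁸ × 0.0986))^(1/4).
T = (1.90×10^12)^(1/4) = 1170 K.

T ≈ 1170 K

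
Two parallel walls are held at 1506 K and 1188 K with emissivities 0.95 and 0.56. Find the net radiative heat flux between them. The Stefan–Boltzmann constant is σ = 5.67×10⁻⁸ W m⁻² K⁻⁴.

For two large parallel gray plates, q = σ(T₁⁴ − T₂⁴) / (1/ε₁ + 1/ε₂ − 1).
1/ε₁ + 1/ε₂ − 1 = 1/0.95 + 1/0.56 − 1 = 1.838.
T₁⁴ − T₂⁴ = 5.14×10^12 − 1.99×10^12 = 3.15×10^12 K⁴.
q = 5.67×10⁻⁸ × 3.15×10^12 / 1.838 = 97200 W/m².

q ≈ 97200 W/m²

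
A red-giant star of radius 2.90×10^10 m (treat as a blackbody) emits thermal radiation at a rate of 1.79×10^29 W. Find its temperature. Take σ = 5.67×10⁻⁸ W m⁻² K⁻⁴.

T ≈ 4160 K

A = 4πr² = 4π × (2.90×10^10)² = 1.06×10^22 m².
From P = σAT⁴, T = (P / σA)^(1/4) = (1.79×10^29 / (5.67×10⁻⁸ × 1.06×10^22))^(1/4).
T = (2.99×10^14)^(1/4) = 4160 K.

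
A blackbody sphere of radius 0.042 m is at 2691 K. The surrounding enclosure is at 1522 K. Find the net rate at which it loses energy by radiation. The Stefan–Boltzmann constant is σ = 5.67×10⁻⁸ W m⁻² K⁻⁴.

Q ≈ 59200 W

A = 4πr² = 4π × (0.042)² = 0.0222 m².
Q = σA(T⁴ − T_s⁴). T⁴ − T_s⁴ = (2691)⁴ − (1522)⁴ = 5.24×10^13 − 5.37×10^12 = 4.71×10^13 K⁴.
Q = 5.67×10⁻⁸ × 0.0222 × 4.71×10^13 = 59200 W.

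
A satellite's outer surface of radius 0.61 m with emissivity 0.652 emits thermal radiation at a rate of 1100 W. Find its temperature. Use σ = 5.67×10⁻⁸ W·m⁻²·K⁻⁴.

A = 4πr² = 4π × (0.61)² = 4.68 m².
From P = εσAT⁴, T = (P / εσA)^(1/4) = (1100 / (0.652 × 5.67×10⁻⁸ × 4.68))^(1/4).
T = (6.36×10^9)^(1/4) = 282 K.

T ≈ 282 K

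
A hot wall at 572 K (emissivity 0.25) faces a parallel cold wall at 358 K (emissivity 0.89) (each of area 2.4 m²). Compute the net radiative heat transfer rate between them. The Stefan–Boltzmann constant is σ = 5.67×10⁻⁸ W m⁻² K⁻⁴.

For two large parallel gray plates, q = σ(T₁⁴ − T₂⁴) / (1/ε₁ + 1/ε₂ − 1).
1/ε₁ + 1/ε₂ − 1 = 1/0.25 + 1/0.89 − 1 = 4.124.
T₁⁴ − T₂⁴ = 1.07×10^11 − 1.64×10^10 = 9.06×10^10 K⁴.
q = 5.67×10⁻⁸ × 9.06×10^10 / 4.124 = 1250 W/m².
Q = q·A = 1250 × 2.4 = 2990 W.

Q ≈ 2990 W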